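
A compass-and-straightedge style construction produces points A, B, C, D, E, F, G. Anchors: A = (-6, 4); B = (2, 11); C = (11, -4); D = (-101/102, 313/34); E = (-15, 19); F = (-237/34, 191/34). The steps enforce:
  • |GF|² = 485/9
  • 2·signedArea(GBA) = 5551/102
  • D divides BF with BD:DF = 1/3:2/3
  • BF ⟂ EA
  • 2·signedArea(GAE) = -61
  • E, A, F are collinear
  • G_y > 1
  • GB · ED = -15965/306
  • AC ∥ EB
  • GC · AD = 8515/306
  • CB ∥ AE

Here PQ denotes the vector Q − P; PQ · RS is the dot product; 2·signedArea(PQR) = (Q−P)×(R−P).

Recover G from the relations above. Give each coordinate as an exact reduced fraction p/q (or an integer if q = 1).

G = (-67/102, 191/102)

1. G_x = -67/102  [2·signedArea(GAE) = -61 ∩ GC · AD = 8515/306]
2. G_y = 191/102  [2·signedArea(GAE) = -61 ∩ GC · AD = 8515/306]
   → G = (-67/102, 191/102)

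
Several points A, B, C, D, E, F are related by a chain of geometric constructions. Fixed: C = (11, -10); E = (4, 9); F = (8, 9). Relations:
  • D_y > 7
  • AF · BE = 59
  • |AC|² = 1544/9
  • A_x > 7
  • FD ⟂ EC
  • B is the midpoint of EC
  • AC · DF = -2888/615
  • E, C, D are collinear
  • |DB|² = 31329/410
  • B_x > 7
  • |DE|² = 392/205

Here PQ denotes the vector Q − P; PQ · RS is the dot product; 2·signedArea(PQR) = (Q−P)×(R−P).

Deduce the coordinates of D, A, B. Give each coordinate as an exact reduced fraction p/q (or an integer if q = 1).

1. D_x = 918/205  [E, C, D are collinear ∩ FD ⟂ EC]
2. D_y = 1579/205  [E, C, D are collinear ∩ FD ⟂ EC]
   → D = (918/205, 1579/205)
3. B_x = 15/2  [B is the midpoint of EC]
4. B_y = -1/2  [B is the midpoint of EC]
   → B = (15/2, -1/2)
5. A_x = 23/3  [AC · DF = -2888/615 ∩ AF · BE = 59]
6. A_y = 8/3  [AC · DF = -2888/615 ∩ AF · BE = 59]
   → A = (23/3, 8/3)

A = (23/3, 8/3)
B = (15/2, -1/2)
D = (918/205, 1579/205)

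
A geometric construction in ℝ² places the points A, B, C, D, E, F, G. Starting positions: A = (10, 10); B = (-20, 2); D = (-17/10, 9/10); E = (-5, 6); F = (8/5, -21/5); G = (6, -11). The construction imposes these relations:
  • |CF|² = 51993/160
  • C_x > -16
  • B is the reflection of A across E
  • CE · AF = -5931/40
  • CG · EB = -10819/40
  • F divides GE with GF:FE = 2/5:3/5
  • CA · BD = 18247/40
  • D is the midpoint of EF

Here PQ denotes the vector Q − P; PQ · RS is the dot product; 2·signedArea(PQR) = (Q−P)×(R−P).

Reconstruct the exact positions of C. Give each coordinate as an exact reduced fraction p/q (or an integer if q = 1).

C = (-617/40, 69/40)

1. C_x = -617/40  [CA · BD = 18247/40 ∩ CE · AF = -5931/40]
2. C_y = 69/40  [CA · BD = 18247/40 ∩ CE · AF = -5931/40]
   → C = (-617/40, 69/40)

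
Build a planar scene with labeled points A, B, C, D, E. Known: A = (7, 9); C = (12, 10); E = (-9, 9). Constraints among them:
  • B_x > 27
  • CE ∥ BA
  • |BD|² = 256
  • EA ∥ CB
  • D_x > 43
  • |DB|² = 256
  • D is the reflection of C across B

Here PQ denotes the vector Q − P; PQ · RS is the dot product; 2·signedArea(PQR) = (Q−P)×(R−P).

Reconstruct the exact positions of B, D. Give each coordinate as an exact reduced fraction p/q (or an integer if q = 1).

B = (28, 10)
D = (44, 10)

1. B_x = 28  [CE ∥ BA ∩ EA ∥ CB]
2. B_y = 10  [CE ∥ BA ∩ EA ∥ CB]
   → B = (28, 10)
3. D_x = 44  [D is the reflection of C across B]
4. D_y = 10  [D is the reflection of C across B]
   → D = (44, 10)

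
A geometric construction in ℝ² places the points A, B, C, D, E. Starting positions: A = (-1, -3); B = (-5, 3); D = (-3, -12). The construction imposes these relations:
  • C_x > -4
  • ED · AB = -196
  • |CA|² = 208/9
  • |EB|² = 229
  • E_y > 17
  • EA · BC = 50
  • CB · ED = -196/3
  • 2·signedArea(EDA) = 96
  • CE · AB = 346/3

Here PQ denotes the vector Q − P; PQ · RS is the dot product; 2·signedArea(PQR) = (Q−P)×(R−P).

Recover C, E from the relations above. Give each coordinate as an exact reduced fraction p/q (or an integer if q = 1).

C = (-11/3, 1)
E = (-7, 18)

1. E_x = -7  [2·signedArea(EDA) = 96 ∩ ED · AB = -196]
2. E_y = 18  [2·signedArea(EDA) = 96 ∩ ED · AB = -196]
   → E = (-7, 18)
3. C_x = -11/3  [CE · AB = 346/3 ∩ EA · BC = 50]
4. C_y = 1  [CE · AB = 346/3 ∩ EA · BC = 50]
   → C = (-11/3, 1)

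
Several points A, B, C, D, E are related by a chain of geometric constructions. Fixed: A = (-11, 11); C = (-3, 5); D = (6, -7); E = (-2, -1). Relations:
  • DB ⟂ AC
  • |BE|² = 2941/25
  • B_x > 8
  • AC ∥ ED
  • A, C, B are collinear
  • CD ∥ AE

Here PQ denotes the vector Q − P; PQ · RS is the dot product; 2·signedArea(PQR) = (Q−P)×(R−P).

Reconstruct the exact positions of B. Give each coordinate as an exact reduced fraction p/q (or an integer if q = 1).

B = (213/25, -91/25)

1. B_x = 213/25  [A, C, B are collinear ∩ DB ⟂ AC]
2. B_y = -91/25  [A, C, B are collinear ∩ DB ⟂ AC]
   → B = (213/25, -91/25)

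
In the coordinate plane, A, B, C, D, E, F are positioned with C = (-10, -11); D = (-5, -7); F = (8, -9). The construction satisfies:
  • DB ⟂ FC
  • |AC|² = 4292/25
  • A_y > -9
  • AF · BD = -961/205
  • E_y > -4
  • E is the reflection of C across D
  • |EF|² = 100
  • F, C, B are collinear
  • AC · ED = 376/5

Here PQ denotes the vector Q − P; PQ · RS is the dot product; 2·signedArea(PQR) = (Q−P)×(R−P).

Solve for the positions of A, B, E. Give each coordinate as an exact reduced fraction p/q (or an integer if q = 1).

1. B_x = -379/82  [F, C, B are collinear ∩ DB ⟂ FC]
2. B_y = -853/82  [F, C, B are collinear ∩ DB ⟂ FC]
   → B = (-379/82, -853/82)
3. E_x = 0  [E is the reflection of C across D]
4. E_y = -3  [E is the reflection of C across D]
   → E = (0, -3)
5. A_x = 14/5  [AF · BD = -961/205 ∩ AC · ED = 376/5]
6. A_y = -41/5  [AF · BD = -961/205 ∩ AC · ED = 376/5]
   → A = (14/5, -41/5)

A = (14/5, -41/5)
B = (-379/82, -853/82)
E = (0, -3)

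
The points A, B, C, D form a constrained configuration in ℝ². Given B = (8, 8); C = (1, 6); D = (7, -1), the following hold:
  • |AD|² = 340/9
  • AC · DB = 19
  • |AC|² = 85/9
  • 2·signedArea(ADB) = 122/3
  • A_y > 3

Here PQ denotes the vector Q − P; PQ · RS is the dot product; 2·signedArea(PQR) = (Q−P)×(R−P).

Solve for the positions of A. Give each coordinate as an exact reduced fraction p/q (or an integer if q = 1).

A = (3, 11/3)

1. A_x = 3  [2·signedArea(ADB) = 122/3 ∩ AC · DB = 19]
2. A_y = 11/3  [2·signedArea(ADB) = 122/3 ∩ AC · DB = 19]
   → A = (3, 11/3)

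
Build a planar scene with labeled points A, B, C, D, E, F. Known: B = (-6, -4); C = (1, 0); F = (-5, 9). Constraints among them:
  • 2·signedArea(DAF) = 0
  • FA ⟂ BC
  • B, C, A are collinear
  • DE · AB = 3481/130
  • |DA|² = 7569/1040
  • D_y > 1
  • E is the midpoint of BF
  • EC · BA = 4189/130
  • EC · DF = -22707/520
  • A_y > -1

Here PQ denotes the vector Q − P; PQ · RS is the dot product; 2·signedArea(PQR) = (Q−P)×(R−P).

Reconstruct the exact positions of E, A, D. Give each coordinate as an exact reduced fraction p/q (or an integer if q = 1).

1. E_x = -11/2  [E is the midpoint of BF]
2. E_y = 5/2  [E is the midpoint of BF]
   → E = (-11/2, 5/2)
3. A_x = 23/65  [B, C, A are collinear ∩ FA ⟂ BC]
4. A_y = -24/65  [B, C, A are collinear ∩ FA ⟂ BC]
   → A = (23/65, -24/65)
5. D_x = -64/65  [2·signedArea(DAF) = 0 ∩ EC · DF = -22707/520]
6. D_y = 513/260  [2·signedArea(DAF) = 0 ∩ EC · DF = -22707/520]
   → D = (-64/65, 513/260)

A = (23/65, -24/65)
D = (-64/65, 513/260)
E = (-11/2, 5/2)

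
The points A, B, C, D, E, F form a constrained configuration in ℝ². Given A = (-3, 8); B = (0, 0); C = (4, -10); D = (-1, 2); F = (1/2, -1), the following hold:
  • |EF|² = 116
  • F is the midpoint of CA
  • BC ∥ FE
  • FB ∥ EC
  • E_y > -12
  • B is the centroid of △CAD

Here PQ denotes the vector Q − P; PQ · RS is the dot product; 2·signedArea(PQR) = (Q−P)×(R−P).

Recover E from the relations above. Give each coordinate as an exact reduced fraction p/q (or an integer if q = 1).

1. E_x = 9/2  [FB ∥ EC ∩ BC ∥ FE]
2. E_y = -11  [FB ∥ EC ∩ BC ∥ FE]
   → E = (9/2, -11)

E = (9/2, -11)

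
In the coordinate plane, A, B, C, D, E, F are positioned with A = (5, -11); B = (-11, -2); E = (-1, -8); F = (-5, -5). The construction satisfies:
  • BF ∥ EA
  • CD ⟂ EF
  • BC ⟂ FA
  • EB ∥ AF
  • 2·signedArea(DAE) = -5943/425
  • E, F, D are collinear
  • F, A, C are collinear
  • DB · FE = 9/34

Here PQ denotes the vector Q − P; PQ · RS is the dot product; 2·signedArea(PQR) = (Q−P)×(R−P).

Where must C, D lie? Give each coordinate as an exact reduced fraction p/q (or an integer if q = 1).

1. C_x = -365/34  [F, A, C are collinear ∩ BC ⟂ FA]
2. C_y = -53/34  [F, A, C are collinear ∩ BC ⟂ FA]
   → C = (-365/34, -53/34)
3. D_x = -4387/425  [E, F, D are collinear ∩ CD ⟂ EF]
4. D_y = -857/850  [E, F, D are collinear ∩ CD ⟂ EF]
   → D = (-4387/425, -857/850)

C = (-365/34, -53/34)
D = (-4387/425, -857/850)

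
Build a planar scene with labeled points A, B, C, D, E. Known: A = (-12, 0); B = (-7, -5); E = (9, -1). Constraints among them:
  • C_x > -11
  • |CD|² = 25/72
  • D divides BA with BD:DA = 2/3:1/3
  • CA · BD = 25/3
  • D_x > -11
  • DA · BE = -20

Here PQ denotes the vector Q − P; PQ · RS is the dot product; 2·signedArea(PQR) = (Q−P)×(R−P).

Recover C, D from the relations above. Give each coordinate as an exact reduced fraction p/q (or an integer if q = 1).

1. D_x = -31/3  [D divides BA with BD:DA = 2/3:1/3]
2. D_y = -5/3  [D divides BA with BD:DA = 2/3:1/3]
   → D = (-31/3, -5/3)
3. C_x = -43/4  [line 10/3·x + -10/3·y + 95/3 = 0 ∩ |CD|² = 25/72]
4. C_y = -5/4  [line 10/3·x + -10/3·y + 95/3 = 0 ∩ |CD|² = 25/72]
   → C = (-43/4, -5/4)

C = (-43/4, -5/4)
D = (-31/3, -5/3)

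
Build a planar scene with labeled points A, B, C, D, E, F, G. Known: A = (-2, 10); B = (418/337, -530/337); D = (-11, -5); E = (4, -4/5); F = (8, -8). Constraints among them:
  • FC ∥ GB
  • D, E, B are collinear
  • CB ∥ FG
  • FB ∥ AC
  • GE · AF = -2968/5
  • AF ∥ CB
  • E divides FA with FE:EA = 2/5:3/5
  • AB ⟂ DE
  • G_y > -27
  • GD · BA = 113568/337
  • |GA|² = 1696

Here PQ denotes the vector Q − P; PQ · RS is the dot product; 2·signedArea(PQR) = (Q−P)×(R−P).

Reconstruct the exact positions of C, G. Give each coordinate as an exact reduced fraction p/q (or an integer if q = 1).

1. C_x = -2952/337  [AF ∥ CB ∩ FB ∥ AC]
2. C_y = 5536/337  [AF ∥ CB ∩ FB ∥ AC]
   → C = (-2952/337, 5536/337)
3. G_x = 18  [FC ∥ GB ∩ CB ∥ FG]
4. G_y = -26  [FC ∥ GB ∩ CB ∥ FG]
   → G = (18, -26)

C = (-2952/337, 5536/337)
G = (18, -26)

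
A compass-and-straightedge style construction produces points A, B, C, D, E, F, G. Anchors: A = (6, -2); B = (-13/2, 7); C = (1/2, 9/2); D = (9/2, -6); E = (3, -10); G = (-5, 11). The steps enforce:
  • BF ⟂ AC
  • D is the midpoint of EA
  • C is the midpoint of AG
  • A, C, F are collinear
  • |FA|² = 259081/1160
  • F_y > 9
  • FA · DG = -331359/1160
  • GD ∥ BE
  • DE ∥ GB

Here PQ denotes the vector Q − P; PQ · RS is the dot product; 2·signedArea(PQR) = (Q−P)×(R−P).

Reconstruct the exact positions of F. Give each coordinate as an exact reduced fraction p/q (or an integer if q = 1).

1. F_x = -2119/580  [A, C, F are collinear ∩ BF ⟂ AC]
2. F_y = 5457/580  [A, C, F are collinear ∩ BF ⟂ AC]
   → F = (-2119/580, 5457/580)

F = (-2119/580, 5457/580)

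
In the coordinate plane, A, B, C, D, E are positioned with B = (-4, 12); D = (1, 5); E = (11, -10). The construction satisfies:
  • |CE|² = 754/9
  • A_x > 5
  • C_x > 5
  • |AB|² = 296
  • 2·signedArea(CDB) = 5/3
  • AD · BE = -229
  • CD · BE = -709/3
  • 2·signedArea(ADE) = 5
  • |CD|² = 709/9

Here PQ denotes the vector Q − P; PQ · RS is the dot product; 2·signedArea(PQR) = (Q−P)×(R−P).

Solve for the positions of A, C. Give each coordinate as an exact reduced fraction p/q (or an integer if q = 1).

A = (6, -2)
C = (6, -7/3)

1. A_x = 6  [AD · BE = -229 ∩ 2·signedArea(ADE) = 5]
2. A_y = -2  [AD · BE = -229 ∩ 2·signedArea(ADE) = 5]
   → A = (6, -2)
3. C_x = 6  [CD · BE = -709/3 ∩ 2·signedArea(CDB) = 5/3]
4. C_y = -7/3  [CD · BE = -709/3 ∩ 2·signedArea(CDB) = 5/3]
   → C = (6, -7/3)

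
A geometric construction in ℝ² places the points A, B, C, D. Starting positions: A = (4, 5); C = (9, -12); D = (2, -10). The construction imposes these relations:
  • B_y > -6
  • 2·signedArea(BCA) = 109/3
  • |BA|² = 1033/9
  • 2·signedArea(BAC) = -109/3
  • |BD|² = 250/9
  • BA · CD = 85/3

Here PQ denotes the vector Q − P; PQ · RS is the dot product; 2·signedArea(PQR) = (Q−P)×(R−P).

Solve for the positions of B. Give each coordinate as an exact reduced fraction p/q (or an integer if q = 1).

B = (5, -17/3)

1. B_x = 5  [2·signedArea(BCA) = 109/3 ∩ BA · CD = 85/3]
2. B_y = -17/3  [2·signedArea(BCA) = 109/3 ∩ BA · CD = 85/3]
   → B = (5, -17/3)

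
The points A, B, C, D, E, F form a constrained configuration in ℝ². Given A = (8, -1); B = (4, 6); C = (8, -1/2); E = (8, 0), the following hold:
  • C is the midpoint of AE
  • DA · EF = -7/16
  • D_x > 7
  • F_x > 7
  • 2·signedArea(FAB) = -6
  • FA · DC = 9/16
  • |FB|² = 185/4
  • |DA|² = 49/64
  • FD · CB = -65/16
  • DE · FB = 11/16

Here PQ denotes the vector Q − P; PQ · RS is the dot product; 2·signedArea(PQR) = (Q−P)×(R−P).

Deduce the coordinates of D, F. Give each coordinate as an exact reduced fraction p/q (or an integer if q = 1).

1. F_x = 8  [line -7·x + -4·y + 58 = 0 ∩ |FB|² = 185/4]
2. F_y = 1/2  [line -7·x + -4·y + 58 = 0 ∩ |FB|² = 185/4]
   → F = (8, 1/2)
3. D_x = 8  [DE · FB = 11/16 ∩ FA · DC = 9/16]
4. D_y = -1/8  [DE · FB = 11/16 ∩ FA · DC = 9/16]
   → D = (8, -1/8)

D = (8, -1/8)
F = (8, 1/2)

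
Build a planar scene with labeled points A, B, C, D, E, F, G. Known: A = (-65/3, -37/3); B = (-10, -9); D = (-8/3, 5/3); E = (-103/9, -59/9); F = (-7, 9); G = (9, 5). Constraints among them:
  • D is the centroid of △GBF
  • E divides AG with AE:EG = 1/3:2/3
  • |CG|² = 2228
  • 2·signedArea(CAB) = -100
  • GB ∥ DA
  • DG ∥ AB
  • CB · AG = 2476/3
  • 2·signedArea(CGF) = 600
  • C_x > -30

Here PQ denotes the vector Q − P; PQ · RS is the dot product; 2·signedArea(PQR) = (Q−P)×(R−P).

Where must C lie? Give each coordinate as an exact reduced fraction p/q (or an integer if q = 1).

C = (-29, -23)

1. C_x = -29  [2·signedArea(CAB) = -100 ∩ 2·signedArea(CGF) = 600]
2. C_y = -23  [2·signedArea(CAB) = -100 ∩ 2·signedArea(CGF) = 600]
   → C = (-29, -23)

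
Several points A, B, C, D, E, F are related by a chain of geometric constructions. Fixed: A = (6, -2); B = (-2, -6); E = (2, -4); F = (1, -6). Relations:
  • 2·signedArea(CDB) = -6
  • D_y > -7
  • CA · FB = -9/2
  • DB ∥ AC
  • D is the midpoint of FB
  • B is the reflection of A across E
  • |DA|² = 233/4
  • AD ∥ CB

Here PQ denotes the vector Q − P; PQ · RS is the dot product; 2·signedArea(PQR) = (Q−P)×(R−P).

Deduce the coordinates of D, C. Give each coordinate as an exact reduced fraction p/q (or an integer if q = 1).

1. D_x = -1/2  [D is the midpoint of FB]
2. D_y = -6  [D is the midpoint of FB]
   → D = (-1/2, -6)
3. C_x = 9/2  [AD ∥ CB ∩ DB ∥ AC]
4. C_y = -2  [AD ∥ CB ∩ DB ∥ AC]
   → C = (9/2, -2)

C = (9/2, -2)
D = (-1/2, -6)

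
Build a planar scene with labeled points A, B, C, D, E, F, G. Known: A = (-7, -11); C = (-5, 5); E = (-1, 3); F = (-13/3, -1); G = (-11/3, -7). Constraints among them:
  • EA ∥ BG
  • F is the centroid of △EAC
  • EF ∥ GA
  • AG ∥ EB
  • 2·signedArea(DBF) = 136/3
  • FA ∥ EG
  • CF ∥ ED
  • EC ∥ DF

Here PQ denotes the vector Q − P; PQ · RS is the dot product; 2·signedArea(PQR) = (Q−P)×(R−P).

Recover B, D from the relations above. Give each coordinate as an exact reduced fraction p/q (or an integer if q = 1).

1. B_x = 7/3  [EA ∥ BG ∩ AG ∥ EB]
2. B_y = 7  [EA ∥ BG ∩ AG ∥ EB]
   → B = (7/3, 7)
3. D_x = -1/3  [EC ∥ DF ∩ CF ∥ ED]
4. D_y = -3  [EC ∥ DF ∩ CF ∥ ED]
   → D = (-1/3, -3)

B = (7/3, 7)
D = (-1/3, -3)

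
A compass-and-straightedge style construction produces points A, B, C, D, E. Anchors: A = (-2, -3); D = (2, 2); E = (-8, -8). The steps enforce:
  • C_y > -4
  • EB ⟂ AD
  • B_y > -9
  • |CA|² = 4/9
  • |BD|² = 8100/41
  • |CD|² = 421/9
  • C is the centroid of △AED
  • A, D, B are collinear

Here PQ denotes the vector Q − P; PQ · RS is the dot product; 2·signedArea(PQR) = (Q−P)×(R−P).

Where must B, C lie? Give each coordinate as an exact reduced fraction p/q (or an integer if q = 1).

1. B_x = -278/41  [A, D, B are collinear ∩ EB ⟂ AD]
2. B_y = -368/41  [A, D, B are collinear ∩ EB ⟂ AD]
   → B = (-278/41, -368/41)
3. C_x = -8/3  [C is the centroid of △AED]
4. C_y = -3  [C is the centroid of △AED]
   → C = (-8/3, -3)

B = (-278/41, -368/41)
C = (-8/3, -3)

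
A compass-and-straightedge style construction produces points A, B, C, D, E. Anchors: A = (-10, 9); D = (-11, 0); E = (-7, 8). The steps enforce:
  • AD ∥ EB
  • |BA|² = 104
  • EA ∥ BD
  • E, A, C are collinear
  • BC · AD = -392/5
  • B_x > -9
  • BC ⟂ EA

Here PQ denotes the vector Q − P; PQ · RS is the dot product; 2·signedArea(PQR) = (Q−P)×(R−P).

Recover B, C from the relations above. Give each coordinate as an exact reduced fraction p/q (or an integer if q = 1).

B = (-8, -1)
C = (-26/5, 37/5)

1. B_x = -8  [EA ∥ BD ∩ AD ∥ EB]
2. B_y = -1  [EA ∥ BD ∩ AD ∥ EB]
   → B = (-8, -1)
3. C_x = -26/5  [E, A, C are collinear ∩ BC ⟂ EA]
4. C_y = 37/5  [E, A, C are collinear ∩ BC ⟂ EA]
   → C = (-26/5, 37/5)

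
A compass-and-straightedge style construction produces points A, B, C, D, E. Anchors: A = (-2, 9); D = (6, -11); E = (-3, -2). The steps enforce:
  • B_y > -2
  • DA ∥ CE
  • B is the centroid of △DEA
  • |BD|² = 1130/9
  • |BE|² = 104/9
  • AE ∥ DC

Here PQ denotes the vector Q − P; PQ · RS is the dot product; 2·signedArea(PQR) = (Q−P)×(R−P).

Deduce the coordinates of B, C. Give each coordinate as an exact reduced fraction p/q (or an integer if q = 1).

1. B_x = 1/3  [B is the centroid of △DEA]
2. B_y = -4/3  [B is the centroid of △DEA]
   → B = (1/3, -4/3)
3. C_x = 5  [DA ∥ CE ∩ AE ∥ DC]
4. C_y = -22  [DA ∥ CE ∩ AE ∥ DC]
   → C = (5, -22)

B = (1/3, -4/3)
C = (5, -22)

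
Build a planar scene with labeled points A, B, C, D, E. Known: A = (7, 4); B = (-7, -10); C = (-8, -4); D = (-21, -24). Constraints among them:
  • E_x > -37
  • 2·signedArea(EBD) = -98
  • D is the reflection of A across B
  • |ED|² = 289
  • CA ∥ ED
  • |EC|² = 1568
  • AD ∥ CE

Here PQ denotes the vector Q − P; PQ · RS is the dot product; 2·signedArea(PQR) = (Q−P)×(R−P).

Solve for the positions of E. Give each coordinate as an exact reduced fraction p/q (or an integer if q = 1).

E = (-36, -32)

1. E_x = -36  [CA ∥ ED ∩ AD ∥ CE]
2. E_y = -32  [CA ∥ ED ∩ AD ∥ CE]
   → E = (-36, -32)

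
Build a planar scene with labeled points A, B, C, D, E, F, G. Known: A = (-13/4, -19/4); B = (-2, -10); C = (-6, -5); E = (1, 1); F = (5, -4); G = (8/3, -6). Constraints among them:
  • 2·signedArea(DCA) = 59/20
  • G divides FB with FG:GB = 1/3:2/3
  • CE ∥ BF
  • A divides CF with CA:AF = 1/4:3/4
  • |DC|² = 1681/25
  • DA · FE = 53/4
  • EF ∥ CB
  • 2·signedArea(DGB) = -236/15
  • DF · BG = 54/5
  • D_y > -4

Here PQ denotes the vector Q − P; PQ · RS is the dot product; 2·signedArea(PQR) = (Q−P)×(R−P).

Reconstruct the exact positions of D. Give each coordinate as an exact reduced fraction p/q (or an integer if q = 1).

D = (2, -16/5)

1. D_x = 2  [2·signedArea(DGB) = -236/15 ∩ 2·signedArea(DCA) = 59/20]
2. D_y = -16/5  [2·signedArea(DGB) = -236/15 ∩ 2·signedArea(DCA) = 59/20]
   → D = (2, -16/5)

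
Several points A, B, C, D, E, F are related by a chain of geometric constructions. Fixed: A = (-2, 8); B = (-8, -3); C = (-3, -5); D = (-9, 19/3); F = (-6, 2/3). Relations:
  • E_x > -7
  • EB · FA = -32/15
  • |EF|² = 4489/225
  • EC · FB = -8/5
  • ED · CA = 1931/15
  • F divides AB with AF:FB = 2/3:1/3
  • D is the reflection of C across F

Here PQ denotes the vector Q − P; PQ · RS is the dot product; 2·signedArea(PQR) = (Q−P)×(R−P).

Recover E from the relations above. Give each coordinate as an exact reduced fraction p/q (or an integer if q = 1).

1. E_x = -6  [EC · FB = -8/5 ∩ ED · CA = 1931/15]
2. E_y = -19/5  [EC · FB = -8/5 ∩ ED · CA = 1931/15]
   → E = (-6, -19/5)

E = (-6, -19/5)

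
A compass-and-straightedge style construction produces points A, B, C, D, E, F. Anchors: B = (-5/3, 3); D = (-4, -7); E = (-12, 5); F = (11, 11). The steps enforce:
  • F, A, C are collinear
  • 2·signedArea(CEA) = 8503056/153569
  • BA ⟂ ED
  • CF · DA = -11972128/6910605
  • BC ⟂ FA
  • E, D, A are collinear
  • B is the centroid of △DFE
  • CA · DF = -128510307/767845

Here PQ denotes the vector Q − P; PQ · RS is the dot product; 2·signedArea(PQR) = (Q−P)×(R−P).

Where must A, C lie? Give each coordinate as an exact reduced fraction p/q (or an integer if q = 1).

A = (-308/39, -15/13)
C = (-3685649/2303535, 2223939/767845)

1. A_x = -308/39  [E, D, A are collinear ∩ BA ⟂ ED]
2. A_y = -15/13  [E, D, A are collinear ∩ BA ⟂ ED]
   → A = (-308/39, -15/13)
3. C_x = -3685649/2303535  [F, A, C are collinear ∩ BC ⟂ FA]
4. C_y = 2223939/767845  [F, A, C are collinear ∩ BC ⟂ FA]
   → C = (-3685649/2303535, 2223939/767845)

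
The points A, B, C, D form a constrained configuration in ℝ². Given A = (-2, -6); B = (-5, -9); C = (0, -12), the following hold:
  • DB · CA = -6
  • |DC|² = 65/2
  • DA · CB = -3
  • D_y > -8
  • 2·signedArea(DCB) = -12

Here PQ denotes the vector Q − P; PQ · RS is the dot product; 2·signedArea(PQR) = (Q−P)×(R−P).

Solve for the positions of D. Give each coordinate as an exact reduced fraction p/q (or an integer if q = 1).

1. D_x = -7/2  [DA · CB = -3 ∩ DB · CA = -6]
2. D_y = -15/2  [DA · CB = -3 ∩ DB · CA = -6]
   → D = (-7/2, -15/2)

D = (-7/2, -15/2)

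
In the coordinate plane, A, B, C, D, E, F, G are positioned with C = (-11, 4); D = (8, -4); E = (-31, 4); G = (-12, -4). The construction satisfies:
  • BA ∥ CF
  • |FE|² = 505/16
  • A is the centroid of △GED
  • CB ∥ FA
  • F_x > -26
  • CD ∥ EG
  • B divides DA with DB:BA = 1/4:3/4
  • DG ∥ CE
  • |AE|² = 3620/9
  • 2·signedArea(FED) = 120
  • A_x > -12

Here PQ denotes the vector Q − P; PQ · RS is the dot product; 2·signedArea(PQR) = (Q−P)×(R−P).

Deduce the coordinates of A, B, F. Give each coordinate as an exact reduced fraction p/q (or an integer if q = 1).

A = (-35/3, -4/3)
B = (37/12, -10/3)
F = (-103/4, 6)

1. A_x = -35/3  [A is the centroid of △GED]
2. A_y = -4/3  [A is the centroid of △GED]
   → A = (-35/3, -4/3)
3. B_x = 37/12  [B divides DA with DB:BA = 1/4:3/4]
4. B_y = -10/3  [B divides DA with DB:BA = 1/4:3/4]
   → B = (37/12, -10/3)
5. F_x = -103/4  [CB ∥ FA ∩ BA ∥ CF]
6. F_y = 6  [CB ∥ FA ∩ BA ∥ CF]
   → F = (-103/4, 6)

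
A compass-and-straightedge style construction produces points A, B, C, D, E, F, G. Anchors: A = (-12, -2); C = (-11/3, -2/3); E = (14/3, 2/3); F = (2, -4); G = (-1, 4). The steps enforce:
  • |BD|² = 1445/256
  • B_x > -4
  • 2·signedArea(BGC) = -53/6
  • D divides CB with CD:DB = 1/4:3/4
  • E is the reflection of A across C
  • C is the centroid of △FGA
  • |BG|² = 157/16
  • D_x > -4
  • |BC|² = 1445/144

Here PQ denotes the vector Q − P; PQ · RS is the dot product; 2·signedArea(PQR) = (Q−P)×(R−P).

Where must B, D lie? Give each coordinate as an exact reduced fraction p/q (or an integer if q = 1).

B = (-15/4, 5/2)
D = (-59/16, 1/8)

1. B_x = -15/4  [line 14/3·x + -8/3·y + 145/6 = 0 ∩ |BC|² = 1445/144]
2. B_y = 5/2  [line 14/3·x + -8/3·y + 145/6 = 0 ∩ |BC|² = 1445/144]
   → B = (-15/4, 5/2)
3. D_x = -59/16  [D divides CB with CD:DB = 1/4:3/4]
4. D_y = 1/8  [D divides CB with CD:DB = 1/4:3/4]
   → D = (-59/16, 1/8)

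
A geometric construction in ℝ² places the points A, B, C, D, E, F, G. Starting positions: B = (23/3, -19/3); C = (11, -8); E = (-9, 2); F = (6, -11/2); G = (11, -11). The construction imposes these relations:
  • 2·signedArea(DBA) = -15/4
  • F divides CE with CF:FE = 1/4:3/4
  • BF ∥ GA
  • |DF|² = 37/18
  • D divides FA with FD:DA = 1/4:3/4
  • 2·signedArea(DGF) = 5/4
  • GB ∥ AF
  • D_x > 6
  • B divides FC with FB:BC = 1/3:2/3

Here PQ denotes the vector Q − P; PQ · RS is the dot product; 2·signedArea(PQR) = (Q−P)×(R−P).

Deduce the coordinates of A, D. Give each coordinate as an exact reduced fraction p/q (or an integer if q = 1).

A = (28/3, -61/6)
D = (41/6, -20/3)

1. A_x = 28/3  [GB ∥ AF ∩ BF ∥ GA]
2. A_y = -61/6  [GB ∥ AF ∩ BF ∥ GA]
   → A = (28/3, -61/6)
3. D_x = 41/6  [D divides FA with FD:DA = 1/4:3/4]
4. D_y = -20/3  [D divides FA with FD:DA = 1/4:3/4]
   → D = (41/6, -20/3)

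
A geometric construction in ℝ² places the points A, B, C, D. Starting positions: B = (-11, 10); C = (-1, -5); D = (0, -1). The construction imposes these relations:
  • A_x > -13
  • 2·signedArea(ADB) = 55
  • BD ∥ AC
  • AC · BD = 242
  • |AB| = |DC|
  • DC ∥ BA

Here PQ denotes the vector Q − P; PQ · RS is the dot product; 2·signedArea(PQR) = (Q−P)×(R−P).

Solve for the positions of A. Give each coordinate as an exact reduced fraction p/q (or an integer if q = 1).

A = (-12, 6)

1. A_x = -12  [BD ∥ AC ∩ DC ∥ BA]
2. A_y = 6  [BD ∥ AC ∩ DC ∥ BA]
   → A = (-12, 6)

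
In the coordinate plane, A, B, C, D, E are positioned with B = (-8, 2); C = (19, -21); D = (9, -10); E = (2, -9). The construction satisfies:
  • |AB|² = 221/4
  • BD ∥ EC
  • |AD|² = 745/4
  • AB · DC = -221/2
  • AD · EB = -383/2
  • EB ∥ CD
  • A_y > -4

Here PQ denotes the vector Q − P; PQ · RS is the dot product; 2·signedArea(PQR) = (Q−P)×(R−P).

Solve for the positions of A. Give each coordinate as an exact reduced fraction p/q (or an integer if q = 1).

A = (-3, -7/2)

1. A_x = -3  [line -10·x + 11·y + 17/2 = 0 ∩ |AB|² = 221/4]
2. A_y = -7/2  [line -10·x + 11·y + 17/2 = 0 ∩ |AB|² = 221/4]
   → A = (-3, -7/2)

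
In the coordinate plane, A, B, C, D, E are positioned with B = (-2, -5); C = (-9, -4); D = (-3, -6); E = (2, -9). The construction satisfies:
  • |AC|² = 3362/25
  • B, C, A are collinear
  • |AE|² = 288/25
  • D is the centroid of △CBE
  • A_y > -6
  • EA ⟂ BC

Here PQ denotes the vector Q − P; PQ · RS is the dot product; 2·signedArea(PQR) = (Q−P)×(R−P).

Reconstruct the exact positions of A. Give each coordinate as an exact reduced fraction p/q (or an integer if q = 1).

A = (62/25, -141/25)

1. A_x = 62/25  [B, C, A are collinear ∩ EA ⟂ BC]
2. A_y = -141/25  [B, C, A are collinear ∩ EA ⟂ BC]
   → A = (62/25, -141/25)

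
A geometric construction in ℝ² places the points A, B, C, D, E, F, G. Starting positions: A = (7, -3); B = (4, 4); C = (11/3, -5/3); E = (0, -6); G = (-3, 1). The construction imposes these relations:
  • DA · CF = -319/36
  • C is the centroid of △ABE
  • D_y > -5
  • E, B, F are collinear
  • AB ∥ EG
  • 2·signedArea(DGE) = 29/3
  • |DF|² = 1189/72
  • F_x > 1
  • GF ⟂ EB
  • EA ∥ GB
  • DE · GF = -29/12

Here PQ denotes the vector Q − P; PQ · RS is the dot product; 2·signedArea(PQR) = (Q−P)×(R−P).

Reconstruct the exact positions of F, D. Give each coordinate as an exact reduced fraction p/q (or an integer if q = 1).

D = (11/12, -59/12)
F = (2, -1)

1. F_x = 2  [E, B, F are collinear ∩ GF ⟂ EB]
2. F_y = -1  [E, B, F are collinear ∩ GF ⟂ EB]
   → F = (2, -1)
3. D_x = 11/12  [DE · GF = -29/12 ∩ 2·signedArea(DGE) = 29/3]
4. D_y = -59/12  [DE · GF = -29/12 ∩ 2·signedArea(DGE) = 29/3]
   → D = (11/12, -59/12)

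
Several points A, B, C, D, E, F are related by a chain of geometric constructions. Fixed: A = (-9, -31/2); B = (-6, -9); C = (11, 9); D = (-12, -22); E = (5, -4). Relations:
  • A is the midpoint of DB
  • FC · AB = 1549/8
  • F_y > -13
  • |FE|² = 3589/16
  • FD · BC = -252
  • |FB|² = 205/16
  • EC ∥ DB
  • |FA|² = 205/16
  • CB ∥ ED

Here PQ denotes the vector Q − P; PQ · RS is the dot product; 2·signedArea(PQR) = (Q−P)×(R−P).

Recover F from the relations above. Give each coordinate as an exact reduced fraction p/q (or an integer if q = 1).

F = (-15/2, -49/4)

1. F_x = -15/2  [FC · AB = 1549/8 ∩ FD · BC = -252]
2. F_y = -49/4  [FC · AB = 1549/8 ∩ FD · BC = -252]
   → F = (-15/2, -49/4)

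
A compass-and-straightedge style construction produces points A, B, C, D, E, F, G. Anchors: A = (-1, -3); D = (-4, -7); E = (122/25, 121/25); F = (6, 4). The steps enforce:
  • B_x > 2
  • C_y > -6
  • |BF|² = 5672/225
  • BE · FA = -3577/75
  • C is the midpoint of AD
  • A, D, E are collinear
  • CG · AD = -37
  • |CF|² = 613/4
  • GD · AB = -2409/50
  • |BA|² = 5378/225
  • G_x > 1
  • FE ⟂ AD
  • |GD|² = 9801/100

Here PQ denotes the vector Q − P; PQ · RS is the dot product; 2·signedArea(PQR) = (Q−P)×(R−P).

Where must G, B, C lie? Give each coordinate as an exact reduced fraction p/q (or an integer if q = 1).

B = (172/75, 46/75)
C = (-5/2, -5)
G = (97/50, 23/25)

1. C_x = -5/2  [C is the midpoint of AD]
2. C_y = -5  [C is the midpoint of AD]
   → C = (-5/2, -5)
3. G_x = 97/50  [line -3·x + -4·y + 19/2 = 0 ∩ |GD|² = 9801/100]
4. G_y = 23/25  [line -3·x + -4·y + 19/2 = 0 ∩ |GD|² = 9801/100]
   → G = (97/50, 23/25)
5. B_x = 172/75  [GD · AB = -2409/50 ∩ BE · FA = -3577/75]
6. B_y = 46/75  [GD · AB = -2409/50 ∩ BE · FA = -3577/75]
   → B = (172/75, 46/75)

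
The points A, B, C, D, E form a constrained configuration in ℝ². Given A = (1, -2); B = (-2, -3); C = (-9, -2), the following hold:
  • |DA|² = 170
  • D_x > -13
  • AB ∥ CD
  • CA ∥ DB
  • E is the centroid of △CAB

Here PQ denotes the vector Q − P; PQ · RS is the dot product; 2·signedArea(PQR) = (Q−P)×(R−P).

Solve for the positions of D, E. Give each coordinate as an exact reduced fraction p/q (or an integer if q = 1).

1. D_x = -12  [CA ∥ DB ∩ AB ∥ CD]
2. D_y = -3  [CA ∥ DB ∩ AB ∥ CD]
   → D = (-12, -3)
3. E_x = -10/3  [E is the centroid of △CAB]
4. E_y = -7/3  [E is the centroid of △CAB]
   → E = (-10/3, -7/3)

D = (-12, -3)
E = (-10/3, -7/3)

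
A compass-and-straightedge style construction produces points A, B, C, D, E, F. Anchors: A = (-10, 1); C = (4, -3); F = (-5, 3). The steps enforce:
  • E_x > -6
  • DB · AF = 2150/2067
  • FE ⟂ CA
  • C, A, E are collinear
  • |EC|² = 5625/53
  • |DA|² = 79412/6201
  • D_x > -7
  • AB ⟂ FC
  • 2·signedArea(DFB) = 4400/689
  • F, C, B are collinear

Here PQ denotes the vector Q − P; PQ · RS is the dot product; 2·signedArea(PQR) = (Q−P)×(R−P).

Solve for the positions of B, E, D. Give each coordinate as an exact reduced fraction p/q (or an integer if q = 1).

B = (-98/13, 61/13)
D = (-4444/689, 2999/2067)
E = (-313/53, -9/53)

1. B_x = -98/13  [F, C, B are collinear ∩ AB ⟂ FC]
2. B_y = 61/13  [F, C, B are collinear ∩ AB ⟂ FC]
   → B = (-98/13, 61/13)
3. E_x = -313/53  [C, A, E are collinear ∩ FE ⟂ CA]
4. E_y = -9/53  [C, A, E are collinear ∩ FE ⟂ CA]
   → E = (-313/53, -9/53)
5. D_x = -4444/689  [DB · AF = 2150/2067 ∩ 2·signedArea(DFB) = 4400/689]
6. D_y = 2999/2067  [DB · AF = 2150/2067 ∩ 2·signedArea(DFB) = 4400/689]
   → D = (-4444/689, 2999/2067)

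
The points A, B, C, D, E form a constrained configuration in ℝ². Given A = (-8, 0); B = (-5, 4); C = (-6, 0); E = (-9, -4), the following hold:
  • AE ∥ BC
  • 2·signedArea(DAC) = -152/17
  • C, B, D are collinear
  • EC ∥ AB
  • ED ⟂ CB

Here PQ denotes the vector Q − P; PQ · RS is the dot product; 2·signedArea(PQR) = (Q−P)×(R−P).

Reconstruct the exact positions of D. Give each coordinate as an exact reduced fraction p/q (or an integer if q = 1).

D = (-121/17, -76/17)

1. D_x = -121/17  [C, B, D are collinear ∩ ED ⟂ CB]
2. D_y = -76/17  [C, B, D are collinear ∩ ED ⟂ CB]
   → D = (-121/17, -76/17)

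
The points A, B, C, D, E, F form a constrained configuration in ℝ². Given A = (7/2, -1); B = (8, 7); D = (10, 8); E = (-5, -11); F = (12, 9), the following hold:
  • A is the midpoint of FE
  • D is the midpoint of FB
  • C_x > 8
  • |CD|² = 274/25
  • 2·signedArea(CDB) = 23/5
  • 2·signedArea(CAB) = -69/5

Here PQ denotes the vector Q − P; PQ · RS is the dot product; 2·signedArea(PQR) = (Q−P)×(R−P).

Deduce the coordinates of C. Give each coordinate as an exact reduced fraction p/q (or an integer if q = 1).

1. C_x = 43/5  [2·signedArea(CDB) = 23/5 ∩ 2·signedArea(CAB) = -69/5]
2. C_y = 5  [2·signedArea(CDB) = 23/5 ∩ 2·signedArea(CAB) = -69/5]
   → C = (43/5, 5)

C = (43/5, 5)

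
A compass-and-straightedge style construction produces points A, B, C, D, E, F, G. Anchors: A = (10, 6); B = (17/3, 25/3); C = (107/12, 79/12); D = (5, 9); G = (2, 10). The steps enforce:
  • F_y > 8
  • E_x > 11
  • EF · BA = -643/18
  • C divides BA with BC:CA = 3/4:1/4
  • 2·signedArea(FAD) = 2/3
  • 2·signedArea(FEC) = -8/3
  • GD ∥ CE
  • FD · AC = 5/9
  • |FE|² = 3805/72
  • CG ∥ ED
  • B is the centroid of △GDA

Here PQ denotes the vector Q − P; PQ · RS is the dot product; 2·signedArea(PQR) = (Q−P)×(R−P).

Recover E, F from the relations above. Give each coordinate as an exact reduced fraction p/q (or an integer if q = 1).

1. E_x = 143/12  [CG ∥ ED ∩ GD ∥ CE]
2. E_y = 67/12  [CG ∥ ED ∩ GD ∥ CE]
   → E = (143/12, 67/12)
3. F_x = 16/3  [2·signedArea(FEC) = -8/3 ∩ FD · AC = 5/9]
4. F_y = 26/3  [2·signedArea(FEC) = -8/3 ∩ FD · AC = 5/9]
   → F = (16/3, 26/3)

E = (143/12, 67/12)
F = (16/3, 26/3)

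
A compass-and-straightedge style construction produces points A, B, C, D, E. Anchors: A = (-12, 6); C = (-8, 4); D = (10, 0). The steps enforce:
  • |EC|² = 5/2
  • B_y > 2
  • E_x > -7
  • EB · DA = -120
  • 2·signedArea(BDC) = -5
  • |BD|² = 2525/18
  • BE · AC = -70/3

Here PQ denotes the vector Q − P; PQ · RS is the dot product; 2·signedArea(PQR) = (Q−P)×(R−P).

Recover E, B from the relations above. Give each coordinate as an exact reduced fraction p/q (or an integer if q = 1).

1. B_x = -3/2  [line -4·x + -18·y + 45 = 0 ∩ |BD|² = 2525/18]
2. B_y = 17/6  [line -4·x + -18·y + 45 = 0 ∩ |BD|² = 2525/18]
   → B = (-3/2, 17/6)
3. E_x = -13/2  [EB · DA = -120 ∩ BE · AC = -70/3]
4. E_y = 9/2  [EB · DA = -120 ∩ BE · AC = -70/3]
   → E = (-13/2, 9/2)

B = (-3/2, 17/6)
E = (-13/2, 9/2)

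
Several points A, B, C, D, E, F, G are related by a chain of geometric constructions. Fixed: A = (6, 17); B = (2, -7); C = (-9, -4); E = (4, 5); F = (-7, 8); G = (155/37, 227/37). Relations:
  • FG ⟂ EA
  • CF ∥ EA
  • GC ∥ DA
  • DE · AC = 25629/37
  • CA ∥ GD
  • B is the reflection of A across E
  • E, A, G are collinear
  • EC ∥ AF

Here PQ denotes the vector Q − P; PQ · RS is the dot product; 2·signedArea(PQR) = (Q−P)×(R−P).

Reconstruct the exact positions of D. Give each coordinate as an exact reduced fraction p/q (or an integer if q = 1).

D = (710/37, 1004/37)

1. D_x = 710/37  [GC ∥ DA ∩ CA ∥ GD]
2. D_y = 1004/37  [GC ∥ DA ∩ CA ∥ GD]
   → D = (710/37, 1004/37)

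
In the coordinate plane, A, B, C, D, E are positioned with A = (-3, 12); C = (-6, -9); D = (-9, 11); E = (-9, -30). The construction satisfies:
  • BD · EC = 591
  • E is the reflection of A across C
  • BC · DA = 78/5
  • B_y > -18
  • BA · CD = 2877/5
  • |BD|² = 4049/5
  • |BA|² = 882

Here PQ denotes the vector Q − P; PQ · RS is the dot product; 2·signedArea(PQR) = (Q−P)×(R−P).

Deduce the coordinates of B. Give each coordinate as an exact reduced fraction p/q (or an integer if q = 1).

B = (-36/5, -87/5)

1. B_x = -36/5  [BD · EC = 591 ∩ BC · DA = 78/5]
2. B_y = -87/5  [BD · EC = 591 ∩ BC · DA = 78/5]
   → B = (-36/5, -87/5)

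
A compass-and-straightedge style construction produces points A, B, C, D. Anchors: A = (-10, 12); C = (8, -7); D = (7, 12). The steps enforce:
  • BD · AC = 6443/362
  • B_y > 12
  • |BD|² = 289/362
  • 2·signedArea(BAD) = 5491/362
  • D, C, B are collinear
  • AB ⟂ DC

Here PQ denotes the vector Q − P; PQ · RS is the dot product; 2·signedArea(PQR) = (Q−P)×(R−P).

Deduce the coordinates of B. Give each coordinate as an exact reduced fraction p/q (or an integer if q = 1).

1. B_x = 2517/362  [D, C, B are collinear ∩ AB ⟂ DC]
2. B_y = 4667/362  [D, C, B are collinear ∩ AB ⟂ DC]
   → B = (2517/362, 4667/362)

B = (2517/362, 4667/362)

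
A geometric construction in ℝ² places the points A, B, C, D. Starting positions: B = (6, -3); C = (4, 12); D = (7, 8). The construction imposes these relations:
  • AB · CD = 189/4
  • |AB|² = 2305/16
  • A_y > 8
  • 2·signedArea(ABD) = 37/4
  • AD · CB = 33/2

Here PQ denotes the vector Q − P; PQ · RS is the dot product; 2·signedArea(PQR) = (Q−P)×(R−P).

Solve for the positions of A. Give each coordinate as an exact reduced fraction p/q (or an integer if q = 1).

1. A_x = 25/4  [2·signedArea(ABD) = 37/4 ∩ AD · CB = 33/2]
2. A_y = 9  [2·signedArea(ABD) = 37/4 ∩ AD · CB = 33/2]
   → A = (25/4, 9)

A = (25/4, 9)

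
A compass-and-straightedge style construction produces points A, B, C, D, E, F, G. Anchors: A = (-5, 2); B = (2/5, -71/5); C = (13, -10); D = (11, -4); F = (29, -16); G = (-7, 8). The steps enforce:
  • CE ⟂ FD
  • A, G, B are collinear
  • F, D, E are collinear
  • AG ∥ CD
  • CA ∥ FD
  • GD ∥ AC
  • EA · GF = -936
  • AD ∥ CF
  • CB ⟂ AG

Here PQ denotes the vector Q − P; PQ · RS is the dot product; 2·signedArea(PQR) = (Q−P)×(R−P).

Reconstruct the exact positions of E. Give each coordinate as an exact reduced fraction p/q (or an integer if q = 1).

1. E_x = 197/13  [F, D, E are collinear ∩ CE ⟂ FD]
2. E_y = -88/13  [F, D, E are collinear ∩ CE ⟂ FD]
   → E = (197/13, -88/13)

E = (197/13, -88/13)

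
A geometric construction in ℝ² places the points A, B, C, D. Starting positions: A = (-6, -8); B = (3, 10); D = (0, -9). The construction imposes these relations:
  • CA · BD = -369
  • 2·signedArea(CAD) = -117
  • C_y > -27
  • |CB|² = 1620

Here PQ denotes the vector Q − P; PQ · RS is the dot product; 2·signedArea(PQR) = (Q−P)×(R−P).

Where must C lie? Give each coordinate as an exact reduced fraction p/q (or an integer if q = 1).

C = (-15, -26)

1. C_x = -15  [2·signedArea(CAD) = -117 ∩ CA · BD = -369]
2. C_y = -26  [2·signedArea(CAD) = -117 ∩ CA · BD = -369]
   → C = (-15, -26)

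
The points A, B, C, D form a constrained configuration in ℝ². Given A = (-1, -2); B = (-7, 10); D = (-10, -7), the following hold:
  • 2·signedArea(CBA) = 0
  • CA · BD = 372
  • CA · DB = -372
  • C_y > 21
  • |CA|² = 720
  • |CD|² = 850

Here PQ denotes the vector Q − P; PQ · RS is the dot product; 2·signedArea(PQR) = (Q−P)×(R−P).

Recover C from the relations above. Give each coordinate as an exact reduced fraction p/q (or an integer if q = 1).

1. C_x = -13  [2·signedArea(CBA) = 0 ∩ CA · BD = 372]
2. C_y = 22  [2·signedArea(CBA) = 0 ∩ CA · BD = 372]
   → C = (-13, 22)

C = (-13, 22)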